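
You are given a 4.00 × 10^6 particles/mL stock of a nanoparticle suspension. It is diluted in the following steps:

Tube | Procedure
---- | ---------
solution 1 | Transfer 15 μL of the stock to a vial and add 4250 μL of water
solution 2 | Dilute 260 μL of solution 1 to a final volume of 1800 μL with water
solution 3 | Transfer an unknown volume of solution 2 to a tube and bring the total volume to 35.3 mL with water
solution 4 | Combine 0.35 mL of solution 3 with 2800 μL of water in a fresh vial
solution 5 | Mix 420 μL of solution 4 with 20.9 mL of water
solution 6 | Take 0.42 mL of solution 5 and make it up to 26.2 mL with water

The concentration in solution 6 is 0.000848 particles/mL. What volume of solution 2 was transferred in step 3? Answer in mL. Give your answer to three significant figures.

0.420 mL

Step 1: 15 μL + 4250 μL = 4265 μL total → factor 4265/15 = 284.33
Step 2: 260 μL brought to 1800 μL → factor 1800/260 = 6.9231
Step 3: v brought to 35.3 mL → factor = 35.3 mL/v
Step 4: 0.35 mL + 2800 μL = 3.15 mL total → factor 3.15/0.35 = 9
Step 5: 420 μL + 20.9 mL = 21320 μL total → factor 21320/420 = 50.762
Step 6: 0.42 mL brought to 26.2 mL → factor 26.2/0.42 = 62.381
Product of known-step factors = 5.61 × 10^7
Overall factor = 4.00 × 10^6 particles/mL / (0.000848 particles/mL) = 4.717 × 10^9
Step-3 factor = 4.717 × 10^9 / 5.61 × 10^7 = 84.082
v = 35.3 mL / 84.082 = 0.420 mL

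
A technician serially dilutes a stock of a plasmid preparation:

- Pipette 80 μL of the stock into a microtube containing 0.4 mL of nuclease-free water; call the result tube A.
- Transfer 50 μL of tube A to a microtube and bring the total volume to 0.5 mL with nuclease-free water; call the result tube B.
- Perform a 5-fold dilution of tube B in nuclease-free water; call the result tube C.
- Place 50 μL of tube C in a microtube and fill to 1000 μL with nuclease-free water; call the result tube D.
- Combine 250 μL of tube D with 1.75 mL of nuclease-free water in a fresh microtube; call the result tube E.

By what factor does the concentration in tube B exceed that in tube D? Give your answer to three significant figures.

100

Step 1: 80 μL + 0.4 mL = 480 μL total → factor 480/80 = 6
Step 2: 50 μL brought to 0.5 mL → factor 500/50 = 10
Step 3: 5-fold → factor 5
Step 4: 50 μL brought to 1000 μL → factor 1000/50 = 20
Dilution factor to tube B = 60; to tube D = 6000
[tube B]/[tube D] = (factor to tube D)/(factor to tube B) = 6000/60 = 100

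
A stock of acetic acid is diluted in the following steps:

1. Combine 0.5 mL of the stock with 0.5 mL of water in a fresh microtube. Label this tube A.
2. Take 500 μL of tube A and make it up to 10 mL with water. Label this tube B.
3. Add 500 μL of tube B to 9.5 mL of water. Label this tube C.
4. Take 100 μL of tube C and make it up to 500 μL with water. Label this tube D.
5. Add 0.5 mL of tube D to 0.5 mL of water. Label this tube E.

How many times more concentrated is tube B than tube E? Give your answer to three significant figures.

200

Step 1: 0.5 mL + 0.5 mL = 1 mL total → factor 1/0.5 = 2
Step 2: 500 μL brought to 10 mL → factor 10000/500 = 20
Step 3: 500 μL + 9.5 mL = 10000 μL total → factor 10000/500 = 20
Step 4: 100 μL brought to 500 μL → factor 500/100 = 5
Step 5: 0.5 mL + 0.5 mL = 1 mL total → factor 1/0.5 = 2
Dilution factor to tube B = 40; to tube E = 8000
[tube B]/[tube E] = (factor to tube E)/(factor to tube B) = 8000/40 = 200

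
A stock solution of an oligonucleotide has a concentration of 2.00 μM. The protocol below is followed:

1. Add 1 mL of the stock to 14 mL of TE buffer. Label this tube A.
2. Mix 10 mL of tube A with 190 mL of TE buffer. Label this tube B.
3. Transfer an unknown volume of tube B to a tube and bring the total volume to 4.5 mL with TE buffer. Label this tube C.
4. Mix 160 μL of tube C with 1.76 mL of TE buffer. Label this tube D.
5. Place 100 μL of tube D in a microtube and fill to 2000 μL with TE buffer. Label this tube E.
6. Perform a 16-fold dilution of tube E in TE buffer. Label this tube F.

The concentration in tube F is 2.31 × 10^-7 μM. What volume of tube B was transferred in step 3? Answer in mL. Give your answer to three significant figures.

Step 1: 1 mL + 14 mL = 15 mL total → factor 15/1 = 15
Step 2: 10 mL + 190 mL = 200 mL total → factor 200/10 = 20
Step 3: v brought to 4.5 mL → factor = 4.5 mL/v
Step 4: 160 μL + 1.76 mL = 1920 μL total → factor 1920/160 = 12
Step 5: 100 μL brought to 2000 μL → factor 2000/100 = 20
Step 6: 16-fold → factor 16
Product of known-step factors = 1.152 × 10^6
Overall factor = 2.00 μM / (2.31 × 10^-7 μM) = 8.658 × 10^6
Step-3 factor = 8.658 × 10^6 / 1.152 × 10^6 = 7.5156
v = 4.5 mL / 7.5156 = 0.599 mL

0.599 mL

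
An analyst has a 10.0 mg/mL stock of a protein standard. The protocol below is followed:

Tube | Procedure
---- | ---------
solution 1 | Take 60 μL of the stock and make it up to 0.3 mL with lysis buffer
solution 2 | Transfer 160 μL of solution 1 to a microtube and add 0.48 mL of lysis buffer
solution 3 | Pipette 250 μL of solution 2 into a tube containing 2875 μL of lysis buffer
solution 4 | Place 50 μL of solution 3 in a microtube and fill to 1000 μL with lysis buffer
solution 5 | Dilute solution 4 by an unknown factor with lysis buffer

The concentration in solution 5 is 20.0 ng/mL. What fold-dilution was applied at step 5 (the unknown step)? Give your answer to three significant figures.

100-fold

Step 1: 60 μL brought to 0.3 mL → factor 300/60 = 5
Step 2: 160 μL + 0.48 mL = 640 μL total → factor 640/160 = 4
Step 3: 250 μL + 2875 μL = 3125 μL total → factor 3125/250 = 12.5
Step 4: 50 μL brought to 1000 μL → factor 1000/50 = 20
Step 5: unknown factor x
Product of known-step factors = 5000
Overall factor = 10.0 mg/mL / (20.0 ng/mL) = 5 × 10^5
x = 5 × 10^5 / 5000 = 100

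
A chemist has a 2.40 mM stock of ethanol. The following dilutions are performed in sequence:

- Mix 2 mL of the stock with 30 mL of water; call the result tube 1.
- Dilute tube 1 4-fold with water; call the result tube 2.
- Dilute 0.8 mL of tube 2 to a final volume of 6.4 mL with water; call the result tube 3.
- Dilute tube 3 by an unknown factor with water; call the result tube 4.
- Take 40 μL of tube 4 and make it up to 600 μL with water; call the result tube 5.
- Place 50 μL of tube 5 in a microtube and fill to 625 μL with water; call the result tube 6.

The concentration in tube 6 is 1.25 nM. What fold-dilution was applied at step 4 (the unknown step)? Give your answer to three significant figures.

20.0-fold

Step 1: 2 mL + 30 mL = 32 mL total → factor 32/2 = 16
Step 2: 4-fold → factor 4
Step 3: 0.8 mL brought to 6.4 mL → factor 6.4/0.8 = 8
Step 4: unknown factor x
Step 5: 40 μL brought to 600 μL → factor 600/40 = 15
Step 6: 50 μL brought to 625 μL → factor 625/50 = 12.5
Product of known-step factors = 96000
Overall factor = 2.40 mM / (1.25 nM) = 1.92 × 10^6
x = 1.92 × 10^6 / 96000 = 20.0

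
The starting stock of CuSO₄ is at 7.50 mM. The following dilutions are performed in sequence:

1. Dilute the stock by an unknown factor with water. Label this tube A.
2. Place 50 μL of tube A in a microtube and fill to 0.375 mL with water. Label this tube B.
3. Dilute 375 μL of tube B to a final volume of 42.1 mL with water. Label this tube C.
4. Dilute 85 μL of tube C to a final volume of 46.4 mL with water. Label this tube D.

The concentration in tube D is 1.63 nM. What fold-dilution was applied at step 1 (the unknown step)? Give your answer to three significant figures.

10.0-fold

Step 1: unknown factor x
Step 2: 50 μL brought to 0.375 mL → factor 375/50 = 7.5
Step 3: 375 μL brought to 42.1 mL → factor 42100/375 = 112.27
Step 4: 85 μL brought to 46.4 mL → factor 46400/85 = 545.88
Product of known-step factors = 4.5963 × 10^5
Overall factor = 7.50 mM / (1.63 nM) = 4.6012 × 10^6
x = 4.6012 × 10^6 / 4.5963 × 10^5 = 10.0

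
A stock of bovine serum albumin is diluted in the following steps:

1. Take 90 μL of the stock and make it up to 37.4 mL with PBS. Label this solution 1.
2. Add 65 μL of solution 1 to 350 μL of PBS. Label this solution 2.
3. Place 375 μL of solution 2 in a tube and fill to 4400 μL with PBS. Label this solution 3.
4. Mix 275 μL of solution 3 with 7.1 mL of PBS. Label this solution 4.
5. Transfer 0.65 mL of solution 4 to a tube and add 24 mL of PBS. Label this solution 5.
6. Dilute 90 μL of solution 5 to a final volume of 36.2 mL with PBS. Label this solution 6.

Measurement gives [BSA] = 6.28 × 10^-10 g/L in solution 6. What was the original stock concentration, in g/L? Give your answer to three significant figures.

Step 1: 90 μL brought to 37.4 mL → factor 37400/90 = 415.56
Step 2: 65 μL + 350 μL = 415 μL total → factor 415/65 = 6.3846
Step 3: 375 μL brought to 4400 μL → factor 4400/375 = 11.733
Step 4: 275 μL + 7.1 mL = 7375 μL total → factor 7375/275 = 26.818
Step 5: 0.65 mL + 24 mL = 24.65 mL total → factor 24.65/0.65 = 37.923
Step 6: 90 μL brought to 36.2 mL → factor 36200/90 = 402.22
Overall dilution factor = 415.56 × 6.3846 × 11.733 × 26.818 × 37.923 × 402.22 = 1.2735 × 10^10
Stock = 6.28 × 10^-10 g/L × 1.2735 × 10^10 = 8.00 g/L

8.00 g/L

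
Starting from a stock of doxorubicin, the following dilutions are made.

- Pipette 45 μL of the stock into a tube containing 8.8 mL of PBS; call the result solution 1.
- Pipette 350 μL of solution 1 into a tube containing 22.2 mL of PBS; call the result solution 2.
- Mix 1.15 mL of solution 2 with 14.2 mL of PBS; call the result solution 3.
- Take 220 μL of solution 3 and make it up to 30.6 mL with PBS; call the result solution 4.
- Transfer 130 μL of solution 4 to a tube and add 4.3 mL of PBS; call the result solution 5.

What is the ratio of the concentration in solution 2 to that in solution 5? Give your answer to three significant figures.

6.33 × 10^4

Step 1: 45 μL + 8.8 mL = 8845 μL total → factor 8845/45 = 196.56
Step 2: 350 μL + 22.2 mL = 22550 μL total → factor 22550/350 = 64.429
Step 3: 1.15 mL + 14.2 mL = 15.35 mL total → factor 15.35/1.15 = 13.348
Step 4: 220 μL brought to 30.6 mL → factor 30600/220 = 139.09
Step 5: 130 μL + 4.3 mL = 4430 μL total → factor 4430/130 = 34.077
Dilution factor to solution 2 = 12664; to solution 5 = 8.0119 × 10^8
[solution 2]/[solution 5] = (factor to solution 5)/(factor to solution 2) = 8.0119 × 10^8/12664 = 6.33 × 10^4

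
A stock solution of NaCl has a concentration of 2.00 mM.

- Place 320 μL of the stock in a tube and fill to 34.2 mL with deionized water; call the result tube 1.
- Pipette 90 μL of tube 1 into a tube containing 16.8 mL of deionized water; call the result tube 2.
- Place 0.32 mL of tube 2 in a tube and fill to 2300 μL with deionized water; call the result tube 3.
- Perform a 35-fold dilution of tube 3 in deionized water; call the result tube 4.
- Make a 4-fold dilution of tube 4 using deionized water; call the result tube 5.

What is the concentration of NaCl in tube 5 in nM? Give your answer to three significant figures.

0.0991 nM

Step 1: 320 μL brought to 34.2 mL → factor 34200/320 = 106.88
Step 2: 90 μL + 16.8 mL = 16890 μL total → factor 16890/90 = 187.67
Step 3: 0.32 mL brought to 2300 μL → factor 2.3/0.32 = 7.1875
Step 4: 35-fold → factor 35
Step 5: 4-fold → factor 4
Overall dilution factor = 106.88 × 187.67 × 7.1875 × 35 × 4 = 2.0182 × 10^7
Final = 2.00 mM / 2.0182 × 10^7 = 9.910 × 10^-8 mM = 0.0991 nM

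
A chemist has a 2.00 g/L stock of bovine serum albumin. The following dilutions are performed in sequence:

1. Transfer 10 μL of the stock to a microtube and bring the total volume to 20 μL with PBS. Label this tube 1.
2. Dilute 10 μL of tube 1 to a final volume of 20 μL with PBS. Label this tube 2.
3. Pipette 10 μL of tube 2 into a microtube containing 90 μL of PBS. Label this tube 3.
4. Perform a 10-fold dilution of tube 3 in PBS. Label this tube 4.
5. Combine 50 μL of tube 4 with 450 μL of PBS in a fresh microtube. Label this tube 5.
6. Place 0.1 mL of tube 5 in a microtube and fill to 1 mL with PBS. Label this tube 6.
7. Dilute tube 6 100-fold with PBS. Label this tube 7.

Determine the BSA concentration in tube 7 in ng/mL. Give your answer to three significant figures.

0.500 ng/mL

Step 1: 10 μL brought to 20 μL → factor 20/10 = 2
Step 2: 10 μL brought to 20 μL → factor 20/10 = 2
Step 3: 10 μL + 90 μL = 100 μL total → factor 100/10 = 10
Step 4: 10-fold → factor 10
Step 5: 50 μL + 450 μL = 500 μL total → factor 500/50 = 10
Step 6: 0.1 mL brought to 1 mL → factor 1/0.1 = 10
Step 7: 100-fold → factor 100
Overall dilution factor = 2 × 2 × 10 × 10 × 10 × 10 × 100 = 4 × 10^6
Final = 2.00 g/L / 4 × 10^6 = 5.000 × 10^-7 g/L = 0.500 ng/mL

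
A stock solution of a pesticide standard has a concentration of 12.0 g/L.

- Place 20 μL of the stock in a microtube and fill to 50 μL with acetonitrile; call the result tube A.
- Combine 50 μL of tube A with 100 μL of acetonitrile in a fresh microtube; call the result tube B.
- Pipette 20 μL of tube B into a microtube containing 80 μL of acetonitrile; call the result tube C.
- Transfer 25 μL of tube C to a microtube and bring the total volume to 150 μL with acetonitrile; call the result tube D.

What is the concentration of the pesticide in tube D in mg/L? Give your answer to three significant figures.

53.3 mg/L

Step 1: 20 μL brought to 50 μL → factor 50/20 = 2.5
Step 2: 50 μL + 100 μL = 150 μL total → factor 150/50 = 3
Step 3: 20 μL + 80 μL = 100 μL total → factor 100/20 = 5
Step 4: 25 μL brought to 150 μL → factor 150/25 = 6
Overall dilution factor = 2.5 × 3 × 5 × 6 = 225
Final = 12.0 g/L / 225 = 0.05333 g/L = 53.3 mg/L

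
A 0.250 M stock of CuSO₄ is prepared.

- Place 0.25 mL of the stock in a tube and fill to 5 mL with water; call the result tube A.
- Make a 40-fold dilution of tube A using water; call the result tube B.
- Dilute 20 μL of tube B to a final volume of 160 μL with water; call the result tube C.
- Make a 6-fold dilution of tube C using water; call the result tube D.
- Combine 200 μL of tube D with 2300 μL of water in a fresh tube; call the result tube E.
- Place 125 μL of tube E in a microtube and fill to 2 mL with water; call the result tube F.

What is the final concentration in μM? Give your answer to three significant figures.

0.0326 μM

Step 1: 0.25 mL brought to 5 mL → factor 5/0.25 = 20
Step 2: 40-fold → factor 40
Step 3: 20 μL brought to 160 μL → factor 160/20 = 8
Step 4: 6-fold → factor 6
Step 5: 200 μL + 2300 μL = 2500 μL total → factor 2500/200 = 12.5
Step 6: 125 μL brought to 2 mL → factor 2000/125 = 16
Overall dilution factor = 20 × 40 × 8 × 6 × 12.5 × 16 = 7.68 × 10^6
Final = 0.250 M / 7.68 × 10^6 = 3.255 × 10^-8 M = 0.0326 μM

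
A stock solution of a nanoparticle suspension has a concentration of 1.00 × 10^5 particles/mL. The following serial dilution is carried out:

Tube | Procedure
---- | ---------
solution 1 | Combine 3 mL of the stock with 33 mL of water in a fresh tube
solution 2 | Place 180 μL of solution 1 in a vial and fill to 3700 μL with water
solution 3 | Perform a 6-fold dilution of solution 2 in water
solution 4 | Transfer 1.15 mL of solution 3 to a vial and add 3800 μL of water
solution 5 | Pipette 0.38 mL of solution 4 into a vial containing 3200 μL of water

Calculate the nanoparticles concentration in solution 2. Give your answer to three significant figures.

405 particles/mL

Step 1: 3 mL + 33 mL = 36 mL total → factor 36/3 = 12
Step 2: 180 μL brought to 3700 μL → factor 3700/180 = 20.556
Dilution factor through solution 2 = 12 × 20.556 = 246.67
[solution 2] = 1.00 × 10^5 particles/mL / 246.67 = 405 particles/mL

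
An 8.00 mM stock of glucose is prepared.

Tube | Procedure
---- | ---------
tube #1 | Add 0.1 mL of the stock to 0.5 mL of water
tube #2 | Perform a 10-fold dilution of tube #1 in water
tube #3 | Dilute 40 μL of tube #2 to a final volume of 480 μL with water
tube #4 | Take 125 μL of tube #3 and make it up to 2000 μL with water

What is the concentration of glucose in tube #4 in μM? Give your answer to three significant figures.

Step 1: 0.1 mL + 0.5 mL = 0.6 mL total → factor 0.6/0.1 = 6
Step 2: 10-fold → factor 10
Step 3: 40 μL brought to 480 μL → factor 480/40 = 12
Step 4: 125 μL brought to 2000 μL → factor 2000/125 = 16
Overall dilution factor = 6 × 10 × 12 × 16 = 11520
Final = 8.00 mM / 11520 = 0.0006944 mM = 0.694 μM

0.694 μM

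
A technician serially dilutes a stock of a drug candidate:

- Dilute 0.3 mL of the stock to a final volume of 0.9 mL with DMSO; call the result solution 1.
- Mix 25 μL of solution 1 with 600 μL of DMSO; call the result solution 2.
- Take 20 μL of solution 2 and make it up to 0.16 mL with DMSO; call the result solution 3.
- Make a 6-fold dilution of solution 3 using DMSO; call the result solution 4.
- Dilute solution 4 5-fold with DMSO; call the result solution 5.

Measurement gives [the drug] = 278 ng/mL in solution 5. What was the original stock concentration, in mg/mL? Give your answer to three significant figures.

5.00 mg/mL

Step 1: 0.3 mL brought to 0.9 mL → factor 0.9/0.3 = 3
Step 2: 25 μL + 600 μL = 625 μL total → factor 625/25 = 25
Step 3: 20 μL brought to 0.16 mL → factor 160/20 = 8
Step 4: 6-fold → factor 6
Step 5: 5-fold → factor 5
Overall dilution factor = 3 × 25 × 8 × 6 × 5 = 18000
Stock = 278 ng/mL × 18000 = 5.004 × 10^6 ng/mL = 5.00 mg/mL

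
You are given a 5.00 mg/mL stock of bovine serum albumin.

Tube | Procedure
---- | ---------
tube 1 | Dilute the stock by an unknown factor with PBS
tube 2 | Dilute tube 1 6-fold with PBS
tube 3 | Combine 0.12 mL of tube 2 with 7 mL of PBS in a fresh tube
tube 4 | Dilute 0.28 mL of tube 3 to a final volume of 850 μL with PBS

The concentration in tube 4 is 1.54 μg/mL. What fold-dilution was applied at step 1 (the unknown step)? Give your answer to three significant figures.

Step 1: unknown factor x
Step 2: 6-fold → factor 6
Step 3: 0.12 mL + 7 mL = 7.12 mL total → factor 7.12/0.12 = 59.333
Step 4: 0.28 mL brought to 850 μL → factor 0.85/0.28 = 3.0357
Product of known-step factors = 1080.7
Overall factor = 5.00 mg/mL / (1.54 μg/mL) = 3246.8
x = 3246.8 / 1080.7 = 3.00

3.00-fold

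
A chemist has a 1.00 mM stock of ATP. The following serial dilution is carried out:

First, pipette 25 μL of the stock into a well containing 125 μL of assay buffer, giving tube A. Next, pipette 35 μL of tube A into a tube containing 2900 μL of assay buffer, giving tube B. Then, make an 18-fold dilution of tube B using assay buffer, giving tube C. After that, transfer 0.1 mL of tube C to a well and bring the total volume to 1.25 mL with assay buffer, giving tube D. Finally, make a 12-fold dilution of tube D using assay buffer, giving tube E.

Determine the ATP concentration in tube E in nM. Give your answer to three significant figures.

Step 1: 25 μL + 125 μL = 150 μL total → factor 150/25 = 6
Step 2: 35 μL + 2900 μL = 2935 μL total → factor 2935/35 = 83.857
Step 3: 18-fold → factor 18
Step 4: 0.1 mL brought to 1.25 mL → factor 1.25/0.1 = 12.5
Step 5: 12-fold → factor 12
Overall dilution factor = 6 × 83.857 × 18 × 12.5 × 12 = 1.3585 × 10^6
Final = 1.00 mM / 1.3585 × 10^6 = 7.361 × 10^-7 mM = 0.736 nM

0.736 nM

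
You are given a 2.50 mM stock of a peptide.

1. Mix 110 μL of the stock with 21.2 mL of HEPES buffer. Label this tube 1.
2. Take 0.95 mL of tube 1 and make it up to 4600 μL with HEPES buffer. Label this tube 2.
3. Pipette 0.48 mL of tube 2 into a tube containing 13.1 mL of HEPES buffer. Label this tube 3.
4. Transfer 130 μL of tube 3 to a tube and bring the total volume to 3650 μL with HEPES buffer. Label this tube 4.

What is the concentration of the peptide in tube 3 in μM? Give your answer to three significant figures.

0.0942 μM

Step 1: 110 μL + 21.2 mL = 21310 μL total → factor 21310/110 = 193.73
Step 2: 0.95 mL brought to 4600 μL → factor 4.6/0.95 = 4.8421
Step 3: 0.48 mL + 13.1 mL = 13.58 mL total → factor 13.58/0.48 = 28.292
Dilution factor through tube 3 = 193.73 × 4.8421 × 28.292 = 26539
[tube 3] = 2.50 mM / 26539 = 9.420 × 10^-5 mM = 0.0942 μM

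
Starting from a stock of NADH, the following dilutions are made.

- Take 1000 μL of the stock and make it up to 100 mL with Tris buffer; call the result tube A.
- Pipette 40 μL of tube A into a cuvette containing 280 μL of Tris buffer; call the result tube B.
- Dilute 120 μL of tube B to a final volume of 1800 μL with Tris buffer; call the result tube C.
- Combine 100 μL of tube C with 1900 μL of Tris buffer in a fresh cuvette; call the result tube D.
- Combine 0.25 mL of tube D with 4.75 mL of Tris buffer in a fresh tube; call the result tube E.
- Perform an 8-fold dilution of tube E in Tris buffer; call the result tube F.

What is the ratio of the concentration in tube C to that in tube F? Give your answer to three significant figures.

Step 1: 1000 μL brought to 100 mL → factor 1 × 10^5/1000 = 100
Step 2: 40 μL + 280 μL = 320 μL total → factor 320/40 = 8
Step 3: 120 μL brought to 1800 μL → factor 1800/120 = 15
Step 4: 100 μL + 1900 μL = 2000 μL total → factor 2000/100 = 20
Step 5: 0.25 mL + 4.75 mL = 5 mL total → factor 5/0.25 = 20
Step 6: 8-fold → factor 8
Dilution factor to tube C = 12000; to tube F = 3.84 × 10^7
[tube C]/[tube F] = (factor to tube F)/(factor to tube C) = 3.84 × 10^7/12000 = 3.20 × 10^3

3.20 × 10^3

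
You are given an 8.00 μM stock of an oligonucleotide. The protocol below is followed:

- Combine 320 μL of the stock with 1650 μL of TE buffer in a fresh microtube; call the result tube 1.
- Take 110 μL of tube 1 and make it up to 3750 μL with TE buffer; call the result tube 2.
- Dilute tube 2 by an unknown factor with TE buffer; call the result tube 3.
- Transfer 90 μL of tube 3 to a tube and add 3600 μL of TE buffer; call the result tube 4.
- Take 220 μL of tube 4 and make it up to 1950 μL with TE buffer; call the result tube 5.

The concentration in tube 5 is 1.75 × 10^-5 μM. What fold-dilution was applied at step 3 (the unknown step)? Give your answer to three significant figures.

5.99-fold

Step 1: 320 μL + 1650 μL = 1970 μL total → factor 1970/320 = 6.1562
Step 2: 110 μL brought to 3750 μL → factor 3750/110 = 34.091
Step 3: unknown factor x
Step 4: 90 μL + 3600 μL = 3690 μL total → factor 3690/90 = 41
Step 5: 220 μL brought to 1950 μL → factor 1950/220 = 8.8636
Product of known-step factors = 76269
Overall factor = 8.00 μM / (1.75 × 10^-5 μM) = 4.5714 × 10^5
x = 4.5714 × 10^5 / 76269 = 5.99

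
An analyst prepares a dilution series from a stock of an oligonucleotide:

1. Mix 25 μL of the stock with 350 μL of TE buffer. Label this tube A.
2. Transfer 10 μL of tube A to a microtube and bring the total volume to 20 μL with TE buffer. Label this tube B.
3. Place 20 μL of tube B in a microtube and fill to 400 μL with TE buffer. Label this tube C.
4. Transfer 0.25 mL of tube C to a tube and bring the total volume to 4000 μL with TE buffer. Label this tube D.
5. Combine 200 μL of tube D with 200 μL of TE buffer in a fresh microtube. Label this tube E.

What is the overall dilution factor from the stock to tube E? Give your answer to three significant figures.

Step 1: 25 μL + 350 μL = 375 μL total → factor 375/25 = 15
Step 2: 10 μL brought to 20 μL → factor 20/10 = 2
Step 3: 20 μL brought to 400 μL → factor 400/20 = 20
Step 4: 0.25 mL brought to 4000 μL → factor 4/0.25 = 16
Step 5: 200 μL + 200 μL = 400 μL total → factor 400/200 = 2
Overall dilution factor = 15 × 2 × 20 × 16 × 2 = 19200

1.92 × 10^4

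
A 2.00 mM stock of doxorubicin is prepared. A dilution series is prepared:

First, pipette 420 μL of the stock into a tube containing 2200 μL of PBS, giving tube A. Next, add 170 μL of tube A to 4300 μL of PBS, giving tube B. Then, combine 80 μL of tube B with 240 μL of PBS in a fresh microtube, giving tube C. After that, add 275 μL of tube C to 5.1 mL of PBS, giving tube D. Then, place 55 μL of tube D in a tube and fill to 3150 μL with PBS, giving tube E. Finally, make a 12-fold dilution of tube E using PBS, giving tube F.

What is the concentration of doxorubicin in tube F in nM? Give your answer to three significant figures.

Step 1: 420 μL + 2200 μL = 2620 μL total → factor 2620/420 = 6.2381
Step 2: 170 μL + 4300 μL = 4470 μL total → factor 4470/170 = 26.294
Step 3: 80 μL + 240 μL = 320 μL total → factor 320/80 = 4
Step 4: 275 μL + 5.1 mL = 5375 μL total → factor 5375/275 = 19.545
Step 5: 55 μL brought to 3150 μL → factor 3150/55 = 57.273
Step 6: 12-fold → factor 12
Overall dilution factor = 6.2381 × 26.294 × 4 × 19.545 × 57.273 × 12 = 8.8134 × 10^6
Final = 2.00 mM / 8.8134 × 10^6 = 2.269 × 10^-7 mM = 0.227 nM

0.227 nM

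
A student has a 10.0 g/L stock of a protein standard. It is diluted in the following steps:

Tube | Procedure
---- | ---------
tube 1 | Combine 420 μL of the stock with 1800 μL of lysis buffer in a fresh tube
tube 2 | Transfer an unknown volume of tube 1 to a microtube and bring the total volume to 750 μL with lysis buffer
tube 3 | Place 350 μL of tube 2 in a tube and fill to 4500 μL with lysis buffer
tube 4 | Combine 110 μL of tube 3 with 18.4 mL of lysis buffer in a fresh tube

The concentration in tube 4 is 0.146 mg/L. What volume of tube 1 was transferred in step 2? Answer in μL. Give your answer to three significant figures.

Step 1: 420 μL + 1800 μL = 2220 μL total → factor 2220/420 = 5.2857
Step 2: v brought to 750 μL → factor = 750 μL/v
Step 3: 350 μL brought to 4500 μL → factor 4500/350 = 12.857
Step 4: 110 μL + 18.4 mL = 18510 μL total → factor 18510/110 = 168.27
Product of known-step factors = 11436
Overall factor = 10.0 g/L / (0.146 mg/L) = 68493
Step-2 factor = 68493 / 11436 = 5.9894
v = 750 μL / 5.9894 = 125 μL

125 μL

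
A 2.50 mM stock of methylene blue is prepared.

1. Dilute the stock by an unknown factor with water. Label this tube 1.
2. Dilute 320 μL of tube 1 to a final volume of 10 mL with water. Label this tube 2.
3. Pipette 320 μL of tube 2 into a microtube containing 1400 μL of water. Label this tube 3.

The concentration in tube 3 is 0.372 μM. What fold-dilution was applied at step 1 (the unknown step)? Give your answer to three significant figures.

Step 1: unknown factor x
Step 2: 320 μL brought to 10 mL → factor 10000/320 = 31.25
Step 3: 320 μL + 1400 μL = 1720 μL total → factor 1720/320 = 5.375
Product of known-step factors = 167.97
Overall factor = 2.50 mM / (0.372 μM) = 6720.4
x = 6720.4 / 167.97 = 40.0

40.0-fold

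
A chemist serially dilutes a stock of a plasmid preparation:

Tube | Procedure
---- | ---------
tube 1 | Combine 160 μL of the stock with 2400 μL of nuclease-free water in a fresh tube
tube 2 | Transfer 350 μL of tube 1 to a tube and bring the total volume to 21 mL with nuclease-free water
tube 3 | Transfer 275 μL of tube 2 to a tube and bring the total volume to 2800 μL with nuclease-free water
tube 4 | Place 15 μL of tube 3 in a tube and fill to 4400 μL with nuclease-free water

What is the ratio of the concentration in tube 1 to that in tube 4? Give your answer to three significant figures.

Step 1: 160 μL + 2400 μL = 2560 μL total → factor 2560/160 = 16
Step 2: 350 μL brought to 21 mL → factor 21000/350 = 60
Step 3: 275 μL brought to 2800 μL → factor 2800/275 = 10.182
Step 4: 15 μL brought to 4400 μL → factor 4400/15 = 293.33
Dilution factor to tube 1 = 16; to tube 4 = 2.8672 × 10^6
[tube 1]/[tube 4] = (factor to tube 4)/(factor to tube 1) = 2.8672 × 10^6/16 = 1.79 × 10^5

1.79 × 10^5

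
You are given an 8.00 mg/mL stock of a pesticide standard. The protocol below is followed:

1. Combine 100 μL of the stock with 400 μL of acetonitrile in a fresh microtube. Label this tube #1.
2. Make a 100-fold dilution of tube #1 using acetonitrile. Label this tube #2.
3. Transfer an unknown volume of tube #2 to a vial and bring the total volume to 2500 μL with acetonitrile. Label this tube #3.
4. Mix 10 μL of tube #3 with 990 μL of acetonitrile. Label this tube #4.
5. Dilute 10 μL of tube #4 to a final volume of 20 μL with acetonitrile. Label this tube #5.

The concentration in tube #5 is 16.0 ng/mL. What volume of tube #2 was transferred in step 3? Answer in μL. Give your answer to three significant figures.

500 μL

Step 1: 100 μL + 400 μL = 500 μL total → factor 500/100 = 5
Step 2: 100-fold → factor 100
Step 3: v brought to 2500 μL → factor = 2500 μL/v
Step 4: 10 μL + 990 μL = 1000 μL total → factor 1000/10 = 100
Step 5: 10 μL brought to 20 μL → factor 20/10 = 2
Product of known-step factors = 1 × 10^5
Overall factor = 8.00 mg/mL / (16.0 ng/mL) = 5 × 10^5
Step-3 factor = 5 × 10^5 / 1 × 10^5 = 5
v = 2500 μL / 5 = 500 μL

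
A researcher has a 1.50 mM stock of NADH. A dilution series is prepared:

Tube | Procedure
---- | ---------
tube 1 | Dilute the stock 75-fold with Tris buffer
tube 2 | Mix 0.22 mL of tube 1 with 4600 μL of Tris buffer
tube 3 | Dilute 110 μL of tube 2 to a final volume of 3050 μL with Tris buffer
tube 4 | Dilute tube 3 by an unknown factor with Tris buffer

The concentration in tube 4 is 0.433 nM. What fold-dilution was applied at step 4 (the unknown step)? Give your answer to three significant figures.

76.0-fold

Step 1: 75-fold → factor 75
Step 2: 0.22 mL + 4600 μL = 4.82 mL total → factor 4.82/0.22 = 21.909
Step 3: 110 μL brought to 3050 μL → factor 3050/110 = 27.727
Step 4: unknown factor x
Product of known-step factors = 45561
Overall factor = 1.50 mM / (0.433 nM) = 3.4642 × 10^6
x = 3.4642 × 10^6 / 45561 = 76.0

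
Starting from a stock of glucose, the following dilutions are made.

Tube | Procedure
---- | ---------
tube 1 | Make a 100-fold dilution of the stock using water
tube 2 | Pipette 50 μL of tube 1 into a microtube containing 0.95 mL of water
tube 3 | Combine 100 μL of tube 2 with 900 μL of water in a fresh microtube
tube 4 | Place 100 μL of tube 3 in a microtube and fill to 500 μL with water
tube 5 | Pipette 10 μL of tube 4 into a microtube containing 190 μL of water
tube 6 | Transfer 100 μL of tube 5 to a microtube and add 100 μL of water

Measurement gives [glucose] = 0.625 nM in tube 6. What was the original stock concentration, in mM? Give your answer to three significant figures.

Step 1: 100-fold → factor 100
Step 2: 50 μL + 0.95 mL = 1000 μL total → factor 1000/50 = 20
Step 3: 100 μL + 900 μL = 1000 μL total → factor 1000/100 = 10
Step 4: 100 μL brought to 500 μL → factor 500/100 = 5
Step 5: 10 μL + 190 μL = 200 μL total → factor 200/10 = 20
Step 6: 100 μL + 100 μL = 200 μL total → factor 200/100 = 2
Overall dilution factor = 100 × 20 × 10 × 5 × 20 × 2 = 4 × 10^6
Stock = 0.625 nM × 4 × 10^6 = 2.500 × 10^6 nM = 2.50 mM

2.50 mM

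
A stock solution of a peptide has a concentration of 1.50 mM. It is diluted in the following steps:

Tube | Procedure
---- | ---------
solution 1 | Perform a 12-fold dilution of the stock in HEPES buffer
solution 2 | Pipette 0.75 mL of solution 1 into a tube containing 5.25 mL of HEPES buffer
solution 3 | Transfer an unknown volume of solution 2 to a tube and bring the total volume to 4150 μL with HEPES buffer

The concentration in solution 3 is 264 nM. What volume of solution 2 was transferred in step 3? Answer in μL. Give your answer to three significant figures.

Step 1: 12-fold → factor 12
Step 2: 0.75 mL + 5.25 mL = 6 mL total → factor 6/0.75 = 8
Step 3: v brought to 4150 μL → factor = 4150 μL/v
Product of known-step factors = 96
Overall factor = 1.50 mM / (264 nM) = 5681.8
Step-3 factor = 5681.8 / 96 = 59.186
v = 4150 μL / 59.186 = 70.1 μL

70.1 μL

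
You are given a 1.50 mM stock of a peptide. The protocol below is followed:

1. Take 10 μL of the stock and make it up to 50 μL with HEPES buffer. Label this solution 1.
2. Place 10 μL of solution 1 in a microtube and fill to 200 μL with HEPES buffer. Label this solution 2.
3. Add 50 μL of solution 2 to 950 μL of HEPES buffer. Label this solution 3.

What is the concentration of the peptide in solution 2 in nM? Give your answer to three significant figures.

Step 1: 10 μL brought to 50 μL → factor 50/10 = 5
Step 2: 10 μL brought to 200 μL → factor 200/10 = 20
Dilution factor through solution 2 = 5 × 20 = 100
[solution 2] = 1.50 mM / 100 = 0.01500 mM = 1.50 × 10^4 nM

1.50 × 10^4 nM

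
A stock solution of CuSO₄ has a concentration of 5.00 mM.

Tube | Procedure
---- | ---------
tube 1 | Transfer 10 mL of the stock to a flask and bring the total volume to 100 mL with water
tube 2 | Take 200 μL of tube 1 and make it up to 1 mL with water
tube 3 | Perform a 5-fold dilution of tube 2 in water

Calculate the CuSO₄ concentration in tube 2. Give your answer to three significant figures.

Step 1: 10 mL brought to 100 mL → factor 100/10 = 10
Step 2: 200 μL brought to 1 mL → factor 1000/200 = 5
Dilution factor through tube 2 = 10 × 5 = 50
[tube 2] = 5.00 mM / 50 = 0.100 mM

0.100 mM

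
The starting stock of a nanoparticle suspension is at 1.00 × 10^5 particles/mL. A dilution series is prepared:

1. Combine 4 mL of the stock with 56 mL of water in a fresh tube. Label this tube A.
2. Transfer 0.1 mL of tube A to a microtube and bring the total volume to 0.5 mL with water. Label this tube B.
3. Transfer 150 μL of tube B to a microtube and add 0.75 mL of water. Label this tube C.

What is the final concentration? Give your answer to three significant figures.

Step 1: 4 mL + 56 mL = 60 mL total → factor 60/4 = 15
Step 2: 0.1 mL brought to 0.5 mL → factor 0.5/0.1 = 5
Step 3: 150 μL + 0.75 mL = 900 μL total → factor 900/150 = 6
Overall dilution factor = 15 × 5 × 6 = 450
Final = 1.00 × 10^5 particles/mL / 450 = 222 particles/mL

222 particles/mL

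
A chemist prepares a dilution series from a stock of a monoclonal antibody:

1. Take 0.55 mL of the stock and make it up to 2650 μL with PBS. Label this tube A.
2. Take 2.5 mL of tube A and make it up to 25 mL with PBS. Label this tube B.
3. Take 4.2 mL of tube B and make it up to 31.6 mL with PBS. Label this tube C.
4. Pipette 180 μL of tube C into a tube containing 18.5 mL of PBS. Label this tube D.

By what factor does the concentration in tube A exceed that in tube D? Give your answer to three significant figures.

7.81 × 10^3

Step 1: 0.55 mL brought to 2650 μL → factor 2.65/0.55 = 4.8182
Step 2: 2.5 mL brought to 25 mL → factor 25/2.5 = 10
Step 3: 4.2 mL brought to 31.6 mL → factor 31.6/4.2 = 7.5238
Step 4: 180 μL + 18.5 mL = 18680 μL total → factor 18680/180 = 103.78
Dilution factor to tube A = 4.8182; to tube D = 37621
[tube A]/[tube D] = (factor to tube D)/(factor to tube A) = 37621/4.8182 = 7.81 × 10^3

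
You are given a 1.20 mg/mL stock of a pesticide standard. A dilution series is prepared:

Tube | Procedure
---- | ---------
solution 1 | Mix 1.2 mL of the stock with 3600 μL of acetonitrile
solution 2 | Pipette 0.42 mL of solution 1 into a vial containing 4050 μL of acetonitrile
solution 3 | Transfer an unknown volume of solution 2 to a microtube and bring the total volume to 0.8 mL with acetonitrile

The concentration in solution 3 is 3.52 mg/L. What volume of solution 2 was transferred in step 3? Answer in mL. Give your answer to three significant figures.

Step 1: 1.2 mL + 3600 μL = 4.8 mL total → factor 4.8/1.2 = 4
Step 2: 0.42 mL + 4050 μL = 4.47 mL total → factor 4.47/0.42 = 10.643
Step 3: v brought to 0.8 mL → factor = 0.8 mL/v
Product of known-step factors = 42.571
Overall factor = 1.20 mg/mL / (3.52 mg/L) = 340.91
Step-3 factor = 340.91 / 42.571 = 8.0079
v = 0.8 mL / 8.0079 = 0.0999 mL

0.0999 mL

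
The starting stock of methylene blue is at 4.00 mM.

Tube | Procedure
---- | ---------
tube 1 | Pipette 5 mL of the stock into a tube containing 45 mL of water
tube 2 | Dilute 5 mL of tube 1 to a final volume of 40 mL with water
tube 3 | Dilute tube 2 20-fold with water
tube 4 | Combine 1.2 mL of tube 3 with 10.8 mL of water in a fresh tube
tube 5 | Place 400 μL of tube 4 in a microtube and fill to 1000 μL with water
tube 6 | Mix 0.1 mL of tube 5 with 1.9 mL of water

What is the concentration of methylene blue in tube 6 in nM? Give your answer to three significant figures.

5.00 nM

Step 1: 5 mL + 45 mL = 50 mL total → factor 50/5 = 10
Step 2: 5 mL brought to 40 mL → factor 40/5 = 8
Step 3: 20-fold → factor 20
Step 4: 1.2 mL + 10.8 mL = 12 mL total → factor 12/1.2 = 10
Step 5: 400 μL brought to 1000 μL → factor 1000/400 = 2.5
Step 6: 0.1 mL + 1.9 mL = 2 mL total → factor 2/0.1 = 20
Dilution factor through tube 6 = 10 × 8 × 20 × 10 × 2.5 × 20 = 8 × 10^5
[tube 6] = 4.00 mM / 8 × 10^5 = 5.000 × 10^-6 mM = 5.00 nM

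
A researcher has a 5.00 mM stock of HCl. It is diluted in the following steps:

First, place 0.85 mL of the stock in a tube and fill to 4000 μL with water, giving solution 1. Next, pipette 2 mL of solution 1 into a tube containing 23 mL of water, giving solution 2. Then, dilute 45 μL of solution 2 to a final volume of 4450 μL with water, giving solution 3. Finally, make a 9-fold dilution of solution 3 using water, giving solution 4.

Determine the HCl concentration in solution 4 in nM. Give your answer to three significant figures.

95.5 nM

Step 1: 0.85 mL brought to 4000 μL → factor 4/0.85 = 4.7059
Step 2: 2 mL + 23 mL = 25 mL total → factor 25/2 = 12.5
Step 3: 45 μL brought to 4450 μL → factor 4450/45 = 98.889
Step 4: 9-fold → factor 9
Overall dilution factor = 4.7059 × 12.5 × 98.889 × 9 = 52353
Final = 5.00 mM / 52353 = 9.551 × 10^-5 mM = 95.5 nM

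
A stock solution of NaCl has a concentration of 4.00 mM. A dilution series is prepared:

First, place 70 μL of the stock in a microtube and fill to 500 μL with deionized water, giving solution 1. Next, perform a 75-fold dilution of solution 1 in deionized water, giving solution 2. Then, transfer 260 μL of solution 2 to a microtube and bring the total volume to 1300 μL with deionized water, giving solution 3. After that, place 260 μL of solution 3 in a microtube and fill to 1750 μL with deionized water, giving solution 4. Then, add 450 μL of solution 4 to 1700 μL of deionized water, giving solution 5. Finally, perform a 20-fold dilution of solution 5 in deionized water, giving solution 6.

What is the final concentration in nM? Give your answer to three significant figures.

Step 1: 70 μL brought to 500 μL → factor 500/70 = 7.1429
Step 2: 75-fold → factor 75
Step 3: 260 μL brought to 1300 μL → factor 1300/260 = 5
Step 4: 260 μL brought to 1750 μL → factor 1750/260 = 6.7308
Step 5: 450 μL + 1700 μL = 2150 μL total → factor 2150/450 = 4.7778
Step 6: 20-fold → factor 20
Overall dilution factor = 7.1429 × 75 × 5 × 6.7308 × 4.7778 × 20 = 1.7228 × 10^6
Final = 4.00 mM / 1.7228 × 10^6 = 2.322 × 10^-6 mM = 2.32 nM

2.32 nM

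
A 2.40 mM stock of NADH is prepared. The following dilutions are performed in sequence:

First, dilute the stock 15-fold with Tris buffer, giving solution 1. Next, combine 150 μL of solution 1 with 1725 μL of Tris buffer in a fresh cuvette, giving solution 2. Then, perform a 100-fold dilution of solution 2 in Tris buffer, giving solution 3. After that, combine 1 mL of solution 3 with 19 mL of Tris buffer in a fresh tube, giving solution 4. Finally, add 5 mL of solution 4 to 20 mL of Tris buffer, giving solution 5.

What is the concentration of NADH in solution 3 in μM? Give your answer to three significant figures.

0.128 μM

Step 1: 15-fold → factor 15
Step 2: 150 μL + 1725 μL = 1875 μL total → factor 1875/150 = 12.5
Step 3: 100-fold → factor 100
Dilution factor through solution 3 = 15 × 12.5 × 100 = 18750
[solution 3] = 2.40 mM / 18750 = 0.0001280 mM = 0.128 μM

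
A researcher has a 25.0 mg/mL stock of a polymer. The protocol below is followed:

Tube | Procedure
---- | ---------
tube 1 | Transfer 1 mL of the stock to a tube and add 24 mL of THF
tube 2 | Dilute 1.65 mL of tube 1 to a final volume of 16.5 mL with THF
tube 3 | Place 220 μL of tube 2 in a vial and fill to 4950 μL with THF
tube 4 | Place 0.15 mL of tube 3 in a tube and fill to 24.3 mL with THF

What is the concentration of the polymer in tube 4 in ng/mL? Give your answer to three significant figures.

Step 1: 1 mL + 24 mL = 25 mL total → factor 25/1 = 25
Step 2: 1.65 mL brought to 16.5 mL → factor 16.5/1.65 = 10
Step 3: 220 μL brought to 4950 μL → factor 4950/220 = 22.5
Step 4: 0.15 mL brought to 24.3 mL → factor 24.3/0.15 = 162
Overall dilution factor = 25 × 10 × 22.5 × 162 = 9.1125 × 10^5
Final = 25.0 mg/mL / 9.1125 × 10^5 = 2.743 × 10^-5 mg/mL = 27.4 ng/mL

27.4 ng/mL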